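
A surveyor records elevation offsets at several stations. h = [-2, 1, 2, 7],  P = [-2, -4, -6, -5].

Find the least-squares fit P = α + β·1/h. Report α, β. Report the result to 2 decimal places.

α = -3.81, β = -1.56

Normal-equation sums: Σ1 = 4, Σ1/h = 8/7, Σ1/h·1/h = 149/98.
And ΣP = -17, Σ1/h·P = -47/7.
Normal equations: [[4, 8/7]; [8/7, 149/98]]·[α, β]ᵀ = [-17, -47/7]ᵀ.
det = 4·(149/98) − (8/7)² = 234/49.
α = ((-17)·(149/98) − (8/7)·(-47/7))/(234/49) = -137/36; β = (4·(-47/7) − (8/7)·(-17))/(234/49) = -14/9.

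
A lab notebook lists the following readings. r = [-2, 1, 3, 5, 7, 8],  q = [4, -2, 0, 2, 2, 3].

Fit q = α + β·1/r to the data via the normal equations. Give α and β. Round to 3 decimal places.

α = 2.418, β = -4.235

Forming MᵀM = [[6, 1093/840]; [1093/840, 1014049/705600]] and Mᵀq = [9, -823/280]ᵀ gives MᵀM·[α, β]ᵀ = Mᵀq.
Eliminating β: (1014049/705600)·(row 1) − (1093/840)·(row 2) gives (977929/141120)·α = (1014049/705600)·9 − (1093/840)·(-823/280) = 281549/16800, so α = 11825058/4889645.
Then β = ((-823/280) − (1093/840)·(11825058/4889645))/(1014049/705600) = -4141368/977929.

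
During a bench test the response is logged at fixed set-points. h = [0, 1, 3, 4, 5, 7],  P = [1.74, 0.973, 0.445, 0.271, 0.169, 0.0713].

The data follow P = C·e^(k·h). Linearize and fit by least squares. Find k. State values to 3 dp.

k = -0.451

Let Y = ln P. Fitting Y = k·h + ln C by least squares:
Σh = 20.0000, Σ(h)² = 100.0000, Σln P = -6.0075, Σh·ln P = -35.0543.
Normal system: [[100.0000, 20.0000]; [20.0000, 6]]·[k, ln C]ᵀ = [-35.0543, -6.0075]ᵀ.
Slope k = (n·Σh·ln P − Σh·Σln P)/(n·Σ(h)² − (Σh)²) = (6·-35.0543 − 20.0000·-6.0075)/200.0000 = -0.45088; ln C = (Σln P − k·Σh)/n = 0.50167.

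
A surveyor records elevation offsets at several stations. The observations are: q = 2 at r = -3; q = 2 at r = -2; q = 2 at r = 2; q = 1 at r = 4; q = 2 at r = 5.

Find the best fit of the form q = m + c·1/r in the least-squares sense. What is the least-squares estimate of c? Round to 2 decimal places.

c = -0.32

From the data, Σ1 = 5, Σ1/r = 7/60, Σ1/r·1/r = 2569/3600.
Moment sums: Σq = 9, Σ1/r·q = -1/60.
Normal equations: [[5, 7/60]; [7/60, 2569/3600]]·[m, c]ᵀ = [9, -1/60]ᵀ.
Eliminating c: (2569/3600)·(row 1) − (7/60)·(row 2) gives (3199/900)·m = (2569/3600)·9 − (7/60)·(-1/60) = 2891/450, so m = 826/457.
Then c = ((-1/60) − (7/60)·(826/457))/(2569/3600) = -1020/3199.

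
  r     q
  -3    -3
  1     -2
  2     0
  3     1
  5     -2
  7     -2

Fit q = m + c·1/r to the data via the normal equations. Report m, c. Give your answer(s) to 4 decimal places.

m = -1.6844, c = 1.1429

Entries of AᵀA: Σ1 = 6, Σ1/r = 129/70, Σ1/r·1/r = 67589/44100.
And Σq = -8, Σ1/r·q = -142/105.
Eliminating c: (67589/44100)·(row 1) − (129/70)·(row 2) gives (17051/2940)·m = (67589/44100)·(-8) − (129/70)·(-142/105) = -107701/11025, so m = -430804/255765.
Then c = ((-142/105) − (129/70)·(-430804/255765))/(67589/44100) = 19488/17051.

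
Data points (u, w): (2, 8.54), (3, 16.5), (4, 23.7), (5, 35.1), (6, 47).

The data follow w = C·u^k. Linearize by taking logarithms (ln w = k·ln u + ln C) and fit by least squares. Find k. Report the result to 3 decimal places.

With ln wᵢ as the transformed response and ln uᵢ as the regressor:
Σln u = 6.5793, Σ(ln u)² = 9.4099, Σln w = 15.5219, Σln u·ln w = 21.5800.
Equations: 9.4099·k + 6.5793·ln C = 21.5800;  6.5793·k + 5·ln C = 15.5219.
Δ = 9.4099·5 − (6.5793)² = 3.7630; k = (21.5800·5 − 6.5793·15.5219)/3.7630 = 1.53523, ln C = (9.4099·15.5219 − 6.5793·21.5800)/3.7630 = 1.08426.

k = 1.535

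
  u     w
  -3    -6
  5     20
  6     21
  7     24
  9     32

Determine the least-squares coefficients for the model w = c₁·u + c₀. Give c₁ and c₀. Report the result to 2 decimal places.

Setting ∂/∂c₁ … = 0 gives: 200·c₁ + 24·c₀ = 700;  24·c₁ + 5·c₀ = 91.
(Σu·u = 200, Σu = 24, Σ1 = 5, Σu·w = 700, Σw = 91.)
Eliminating c₀: 5·(row 1) − 24·(row 2) gives 424·c₁ = 5·700 − 24·91 = 1316, so c₁ = 329/106.
Then c₀ = (91 − 24·(329/106))/5 = 175/53.

c₁ = 3.10, c₀ = 3.30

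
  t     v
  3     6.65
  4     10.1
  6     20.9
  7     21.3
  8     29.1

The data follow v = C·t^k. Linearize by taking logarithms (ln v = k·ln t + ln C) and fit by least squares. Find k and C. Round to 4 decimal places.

Taking logs, ln v = k·ln t + ln C, so regress ln v on ln t.
Sums: Σln t = 8.3020, Σ(ln t)² = 14.4498, Σln v = 13.6763, Σln t·ln v = 23.6950.
Normal system: [[14.4498, 8.3020]; [8.3020, 5]]·[k, ln C]ᵀ = [23.6950, 13.6763]ᵀ.
Solving (det = 3.3255): k = 1.48363, ln C = 0.27185, so C = exp(0.27185) = 1.31239.

k = 1.4836, C = 1.3124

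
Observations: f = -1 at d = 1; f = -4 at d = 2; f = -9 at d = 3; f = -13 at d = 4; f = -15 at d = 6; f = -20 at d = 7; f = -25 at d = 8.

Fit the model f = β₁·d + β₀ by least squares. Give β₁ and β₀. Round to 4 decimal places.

β₁ = -3.1815, β₀ = 1.6610

Setting ∂/∂β₁ … = 0 gives: 179·β₁ + 31·β₀ = -518;  31·β₁ + 7·β₀ = -87.
Δ = 179·7 − 31² = 292.
β₁ = ((-518)·7 − 31·(-87))/292 = -929/292; β₀ = (179·(-87) − 31·(-518))/292 = 485/292.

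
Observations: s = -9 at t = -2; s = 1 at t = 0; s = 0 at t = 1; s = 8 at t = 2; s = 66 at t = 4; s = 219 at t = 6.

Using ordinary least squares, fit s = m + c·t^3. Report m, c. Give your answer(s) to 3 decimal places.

m = -0.073, c = 1.016

Forming AᵀA = [[6, 281]; [281, 50881]] and Aᵀs = [285, 51664]ᵀ gives AᵀA·[m, c]ᵀ = Aᵀs.
Δ = 6·50881 − 281² = 226325.
m = (285·50881 − 281·51664)/226325 = -16499/226325; c = (6·51664 − 281·285)/226325 = 229899/226325.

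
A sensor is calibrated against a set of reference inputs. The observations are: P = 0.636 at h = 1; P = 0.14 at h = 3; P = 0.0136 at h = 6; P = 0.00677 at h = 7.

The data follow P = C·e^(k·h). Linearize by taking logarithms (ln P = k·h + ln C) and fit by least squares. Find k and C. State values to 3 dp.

k = -0.762, C = 1.363

Let Y = ln P. Fitting Y = k·h + ln C by least squares:
XᵀX = [[95.0000, 17.0000]; [17.0000, 4]], rhs = [-67.1038, -11.7116]ᵀ  (here Σh = 17.0000, Σ(h)² = 95.0000, Σln P = -11.7116, Σh·ln P = -67.1038).
Solving (det = 91.0000): k = -0.76173, ln C = 0.30947, so C = exp(0.30947) = 1.36270.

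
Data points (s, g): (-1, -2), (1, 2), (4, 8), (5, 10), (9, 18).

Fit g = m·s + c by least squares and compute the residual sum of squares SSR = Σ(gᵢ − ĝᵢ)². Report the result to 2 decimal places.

From the data, Σs·s = 124, Σs = 18, Σ1 = 5.
Right-hand side: Σs·g = 248, Σg = 36.
AᵀA·[m, c]ᵀ = Aᵀg becomes [[124, 18]; [18, 5]]·[m, c]ᵀ = [248, 36]ᵀ.
Determinant 124·5 − 18² = 296.
m = (248·5 − 18·36)/296 = 2; c = (124·36 − 18·248)/296 = 0.
Residuals: 0, 0, 0, 0, 0; SSR = 0.

SSR = 0.00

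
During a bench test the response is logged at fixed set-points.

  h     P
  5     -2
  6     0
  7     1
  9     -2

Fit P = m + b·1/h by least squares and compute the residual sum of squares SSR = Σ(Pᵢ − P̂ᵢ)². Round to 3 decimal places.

The normal system MᵀM·[m, b]ᵀ = MᵀP is [[4, 391/630]; [391/630, 39901/396900]]·[m, b]ᵀ = [-3, -151/315]ᵀ.
Eliminating b: (39901/396900)·(row 1) − (391/630)·(row 2) gives (83/4900)·m = (39901/396900)·(-3) − (391/630)·(-151/315) = -1621/396900, so m = -1621/6723.
Then b = ((-151/315) − (391/630)·(-1621/6723))/(39901/396900) = -2450/747.
Residuals: -7415/6723, 5296/6723, 11494/6723, -3125/2241; SSR = 45074/6723.

SSR = 6.704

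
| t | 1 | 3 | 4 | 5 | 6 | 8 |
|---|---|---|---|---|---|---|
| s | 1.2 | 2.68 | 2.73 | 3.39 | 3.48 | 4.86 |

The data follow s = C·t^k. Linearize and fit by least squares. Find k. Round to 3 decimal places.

With ln sᵢ as the transformed response and ln tᵢ as the regressor:
Σln t = 7.9655, Σ(ln t)² = 13.2535, Σln s = 6.2213, Σln t·ln s = 9.9622.
Equations: 13.2535·k + 7.9655·ln C = 9.9622;  7.9655·k + 6·ln C = 6.2213.
Solving (det = 16.0713): k = 0.63572, ln C = 0.19292.

k = 0.636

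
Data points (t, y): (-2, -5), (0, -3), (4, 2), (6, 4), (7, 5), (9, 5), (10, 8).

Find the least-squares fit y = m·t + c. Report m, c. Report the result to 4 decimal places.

MᵀM·[m, c]ᵀ = Mᵀy reads: 286·m + 34·c = 202;  34·m + 7·c = 16.
Δ = 286·7 − 34² = 846.
m = (202·7 − 34·16)/846 = 145/141; c = (286·16 − 34·202)/846 = -382/141.

m = 1.0284, c = -2.7092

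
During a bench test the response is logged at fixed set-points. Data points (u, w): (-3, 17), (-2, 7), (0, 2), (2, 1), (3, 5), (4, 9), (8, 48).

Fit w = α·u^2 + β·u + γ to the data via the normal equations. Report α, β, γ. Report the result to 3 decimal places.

α = 0.968, β = -1.901, γ = 1.309

From the data, Σu^2·u^2 = 4546, Σu^2·u = 576, Σu^2 = 106, Σu·u = 106, Σu = 12, Σ1 = 7.
Moment sums: Σu^2·w = 3446, Σu·w = 372, Σw = 89.
So MᵀM·[α, β, γ]ᵀ = Mᵀw: [[4546, 576, 106]; [576, 106, 12]; [106, 12, 7]]·[α, β, γ]ᵀ = [3446, 372, 89]ᵀ.
Solving the 3×3 system (Gaussian elimination) gives α = 336/347, β = -15168/7981, γ = 10451/7981.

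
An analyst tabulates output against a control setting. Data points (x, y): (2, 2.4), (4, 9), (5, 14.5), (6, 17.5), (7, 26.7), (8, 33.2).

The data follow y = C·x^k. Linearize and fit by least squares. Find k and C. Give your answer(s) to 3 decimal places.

Taking logs, ln y = k·ln x + ln C, so regress ln y on ln x.
XᵀX = [[16.3136, 9.5060]; [9.5060, 6]], rhs = [26.7601, 15.3963]ᵀ  (here Σln x = 9.5060, Σ(ln x)² = 16.3136, Σln y = 15.3963, Σln x·ln y = 26.7601).
Δ = 16.3136·6 − (9.5060)² = 7.5177; k = (26.7601·6 − 9.5060·15.3963)/7.5177 = 1.88938, ln C = (16.3136·15.3963 − 9.5060·26.7601)/7.5177 = -0.42736, so C = exp(-0.42736) = 0.65223.

k = 1.889, C = 0.652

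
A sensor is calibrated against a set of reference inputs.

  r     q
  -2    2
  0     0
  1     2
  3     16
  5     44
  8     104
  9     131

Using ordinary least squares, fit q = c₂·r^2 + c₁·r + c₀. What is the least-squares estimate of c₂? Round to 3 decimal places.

c₂ = 1.459

Setting ∂/∂c₂ … = 0 gives: 11380·c₂ + 1386·c₁ + 184·c₀ = 18521;  1386·c₂ + 184·c₁ + 24·c₀ = 2277;  184·c₂ + 24·c₁ + 7·c₀ = 299.
(Σr^2·r^2 = 11380, Σr^2·r = 1386, Σr^2 = 184, Σr·r = 184, Σr = 24, Σ1 = 7, Σr^2·q = 18521, Σr·q = 2277, Σq = 299.)
Row-reducing yields c₂ = 162287/111206, c₁ = 163833/111206, c₀ = -38729/55603.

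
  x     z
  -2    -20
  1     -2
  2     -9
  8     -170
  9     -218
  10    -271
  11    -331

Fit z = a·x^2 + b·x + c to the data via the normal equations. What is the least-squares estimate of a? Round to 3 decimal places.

Compute the Gram sums: Σx^2·x^2 = 35331, Σx^2·x = 3573, Σx^2 = 375, Σx·x = 375, Σx = 39, Σ1 = 7.
And Σx^2·z = -95807, Σx·z = -9653, Σz = -1021.
Normal equations: [[35331, 3573, 375]; [3573, 375, 39]; [375, 39, 7]]·[a, b, c]ᵀ = [-95807, -9653, -1021]ᵀ.
Row-reducing yields a = -350836/118083, b = 332195/118083, c = -93088/39361.

a = -2.971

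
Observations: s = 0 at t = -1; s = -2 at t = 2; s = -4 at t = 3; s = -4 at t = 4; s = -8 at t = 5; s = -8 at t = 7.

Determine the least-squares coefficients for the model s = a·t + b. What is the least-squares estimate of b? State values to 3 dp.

Forming MᵀM = [[104, 20]; [20, 6]] and Mᵀs = [-128, -26]ᵀ gives MᵀM·[a, b]ᵀ = Mᵀs.
Determinant 104·6 − 20² = 224.
a = ((-128)·6 − 20·(-26))/224 = -31/28; b = (104·(-26) − 20·(-128))/224 = -9/14.

b = -0.643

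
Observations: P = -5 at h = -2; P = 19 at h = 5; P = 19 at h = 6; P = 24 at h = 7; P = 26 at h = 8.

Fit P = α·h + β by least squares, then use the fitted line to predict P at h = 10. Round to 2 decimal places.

P̂ = 32.88

Setting ∂/∂α … = 0 gives: 178·α + 24·β = 595;  24·α + 5·β = 83.
Eliminating β: 5·(row 1) − 24·(row 2) gives 314·α = 5·595 − 24·83 = 983, so α = 983/314.
Then β = (83 − 24·(983/314))/5 = 247/157.
At h = 10: P̂ = (983/314)·(10) + (247/157)·(1) = 5162/157.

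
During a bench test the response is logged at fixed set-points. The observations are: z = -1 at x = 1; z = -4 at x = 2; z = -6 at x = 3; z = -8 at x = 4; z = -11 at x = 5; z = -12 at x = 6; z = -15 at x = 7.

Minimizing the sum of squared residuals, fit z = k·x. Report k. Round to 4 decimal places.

k = -2.0786

Forming MᵀM = [[140]] and Mᵀz = [-291]ᵀ gives MᵀM·[k]ᵀ = Mᵀz.
k = (-291)/140 = -2.07857.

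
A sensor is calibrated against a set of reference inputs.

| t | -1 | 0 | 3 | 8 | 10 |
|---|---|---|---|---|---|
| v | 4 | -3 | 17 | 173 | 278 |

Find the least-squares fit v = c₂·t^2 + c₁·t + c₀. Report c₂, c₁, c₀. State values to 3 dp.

MᵀM·[c₂, c₁, c₀]ᵀ = Mᵀv reads: 14178·c₂ + 1538·c₁ + 174·c₀ = 39029;  1538·c₂ + 174·c₁ + 20·c₀ = 4211;  174·c₂ + 20·c₁ + 5·c₀ = 469.
(Σt^2·t^2 = 14178, Σt^2·t = 1538, Σt^2 = 174, Σt·t = 174, Σt = 20, Σ1 = 5, Σt^2·v = 39029, Σt·v = 4211, Σv = 469.)
Inverting the 3×3 Gram matrix, [c₂, c₁, c₀]ᵀ = [210579/68224, -191537/68224, -81295/34112]ᵀ.

c₂ = 3.087, c₁ = -2.807, c₀ = -2.383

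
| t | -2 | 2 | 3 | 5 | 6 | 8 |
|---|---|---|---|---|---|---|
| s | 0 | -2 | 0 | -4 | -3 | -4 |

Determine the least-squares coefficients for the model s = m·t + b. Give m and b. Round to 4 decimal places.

With design matrix A, AᵀA = [[142, 22]; [22, 6]] and Aᵀs = [-74, -13]ᵀ.
det = 142·6 − 22² = 368.
m = ((-74)·6 − 22·(-13))/368 = -79/184; b = (142·(-13) − 22·(-74))/368 = -109/184.

m = -0.4293, b = -0.5924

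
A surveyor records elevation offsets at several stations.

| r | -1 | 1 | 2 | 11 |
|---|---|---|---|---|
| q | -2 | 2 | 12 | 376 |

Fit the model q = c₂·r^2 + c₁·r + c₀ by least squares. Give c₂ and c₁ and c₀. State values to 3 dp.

c₂ = 2.974, c₁ = 1.753, c₀ = -3.114

Setting ∂/∂c₂ … = 0 gives: 14659·c₂ + 1339·c₁ + 127·c₀ = 45544;  1339·c₂ + 127·c₁ + 13·c₀ = 4164;  127·c₂ + 13·c₁ + 4·c₀ = 388.
(Σr^2·r^2 = 14659, Σr^2·r = 1339, Σr^2 = 127, Σr·r = 127, Σr = 13, Σ1 = 4, Σr^2·q = 45544, Σr·q = 4164, Σq = 388.)
Solving the 3×3 system (Gaussian elimination) gives c₂ = 42305/14226, c₁ = 8311/4742, c₀ = -22147/7113.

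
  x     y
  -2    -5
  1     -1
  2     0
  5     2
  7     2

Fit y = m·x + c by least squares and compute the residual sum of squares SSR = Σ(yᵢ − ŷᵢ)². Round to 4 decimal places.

The normal system MᵀM·[m, c]ᵀ = Mᵀy is [[83, 13]; [13, 5]]·[m, c]ᵀ = [33, -2]ᵀ.
Δ = 83·5 − 13² = 246.
m = (33·5 − 13·(-2))/246 = 191/246; c = (83·(-2) − 13·33)/246 = -595/246.
Residuals: -253/246, 79/123, 71/82, 22/41, -125/123; SSR = 871/246.

SSR = 3.5407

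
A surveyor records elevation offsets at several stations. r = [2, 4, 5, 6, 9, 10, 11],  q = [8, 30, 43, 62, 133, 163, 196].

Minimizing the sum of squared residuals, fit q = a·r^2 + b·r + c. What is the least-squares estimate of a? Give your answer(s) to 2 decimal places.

a = 1.50

The normal equations are: 33395·a + 3473·b + 383·c = 54608;  3473·a + 383·b + 47·c = 5706;  383·a + 47·b + 7·c = 635.
(Σr^2·r^2 = 33395, Σr^2·r = 3473, Σr^2 = 383, Σr·r = 383, Σr = 47, Σ1 = 7, Σr^2·q = 54608, Σr·q = 5706, Σq = 635.)
Inverting the 3×3 Gram matrix, [a, b, c]ᵀ = [137143/91698, 128183/91698, -7670/15283]ᵀ.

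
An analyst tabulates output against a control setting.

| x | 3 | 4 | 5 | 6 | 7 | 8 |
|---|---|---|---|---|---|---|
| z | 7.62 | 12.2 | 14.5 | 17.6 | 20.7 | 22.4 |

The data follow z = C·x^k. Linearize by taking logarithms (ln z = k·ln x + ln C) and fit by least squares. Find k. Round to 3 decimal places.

k = 1.078

Linearized form: ln z = k·ln x + ln C. From the 6 transformed points,
Sums: Σln x = 9.9115, Σ(ln x)² = 17.0401, Σln z = 16.2135, Σln x·ln z = 27.5027.
Normal system: [[17.0401, 9.9115]; [9.9115, 6]]·[k, ln C]ᵀ = [27.5027, 16.2135]ᵀ.
Δ = 17.0401·6 − (9.9115)² = 4.0036; k = (27.5027·6 − 9.9115·16.2135)/4.0036 = 1.07834, ln C = (17.0401·16.2135 − 9.9115·27.5027)/4.0036 = 0.92092.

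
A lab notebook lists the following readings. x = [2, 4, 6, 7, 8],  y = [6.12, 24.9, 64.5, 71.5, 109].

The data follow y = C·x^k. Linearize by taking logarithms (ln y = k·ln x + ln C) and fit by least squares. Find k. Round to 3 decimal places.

Taking logs, ln y = k·ln x + ln C, so regress ln y on ln x.
XᵀX = [[13.7233, 7.8966]; [7.8966, 5]], rhs = [31.2419, 18.1541]ᵀ  (here Σln x = 7.8966, Σ(ln x)² = 13.7233, Σln y = 18.1541, Σln x·ln y = 31.2419).
Slope k = (n·Σln x·ln y − Σln x·Σln y)/(n·Σ(ln x)² − (Σln x)²) = (5·31.2419 − 7.8966·18.1541)/6.2610 = 2.05310; ln C = (Σln y − k·Σln x)/n = 0.38834.

k = 2.053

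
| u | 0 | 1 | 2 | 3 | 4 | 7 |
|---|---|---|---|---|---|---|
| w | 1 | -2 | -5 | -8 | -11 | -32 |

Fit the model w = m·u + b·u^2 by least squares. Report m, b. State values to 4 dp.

m = -1.0883, b = -0.4921

The normal equations are: 79·m + 443·b = -304;  443·m + 2755·b = -1838.
Determinant 79·2755 − 443² = 21396.
m = ((-304)·2755 − 443·(-1838))/21396 = -3881/3566; b = (79·(-1838) − 443·(-304))/21396 = -1755/3566.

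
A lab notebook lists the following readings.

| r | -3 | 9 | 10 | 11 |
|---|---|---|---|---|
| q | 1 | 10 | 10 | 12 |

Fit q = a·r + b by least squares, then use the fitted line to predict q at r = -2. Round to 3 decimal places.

q̂ = 1.709

Setting ∂/∂a … = 0 gives: 311·a + 27·b = 319;  27·a + 4·b = 33.
(Σr·r = 311, Σr = 27, Σ1 = 4, Σr·q = 319, Σq = 33.)
det = 311·4 − 27² = 515.
a = (319·4 − 27·33)/515 = 77/103; b = (311·33 − 27·319)/515 = 330/103.
At r = -2: q̂ = (77/103)·(-2) + (330/103)·(1) = 176/103.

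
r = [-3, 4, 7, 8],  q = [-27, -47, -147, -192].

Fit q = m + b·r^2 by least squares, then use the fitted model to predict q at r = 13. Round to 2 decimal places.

With design matrix A, AᵀA = [[4, 138]; [138, 6834]] and Aᵀq = [-413, -20486]ᵀ.
Eliminating b: 6834·(row 1) − 138·(row 2) gives 8292·m = 6834·(-413) − 138·(-20486) = 4626, so m = 771/1382.
Then b = ((-20486) − 138·(771/1382))/6834 = -12475/4146.
At r = 13: q̂ = (771/1382)·(1) + (-12475/4146)·(169) = -1052981/2073.

q̂ = -507.95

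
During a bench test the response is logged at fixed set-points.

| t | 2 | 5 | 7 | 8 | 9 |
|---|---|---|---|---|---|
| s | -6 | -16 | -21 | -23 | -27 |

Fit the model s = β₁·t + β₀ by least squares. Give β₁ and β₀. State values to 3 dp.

β₁ = -2.903, β₀ = -0.604

Forming AᵀA = [[223, 31]; [31, 5]] and Aᵀs = [-666, -93]ᵀ gives AᵀA·[β₁, β₀]ᵀ = Aᵀs.
Eliminating β₀: 5·(row 1) − 31·(row 2) gives 154·β₁ = 5·(-666) − 31·(-93) = -447, so β₁ = -447/154.
Then β₀ = ((-93) − 31·(-447/154))/5 = -93/154.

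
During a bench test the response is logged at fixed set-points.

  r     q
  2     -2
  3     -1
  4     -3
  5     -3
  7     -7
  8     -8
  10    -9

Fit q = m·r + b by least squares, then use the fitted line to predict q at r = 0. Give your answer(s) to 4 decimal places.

q̂ = 1.2414

Setting ∂/∂m … = 0 gives: 267·m + 39·b = -237;  39·m + 7·b = -33.
Determinant 267·7 − 39² = 348.
m = ((-237)·7 − 39·(-33))/348 = -31/29; b = (267·(-33) − 39·(-237))/348 = 36/29.
At r = 0: q̂ = (-31/29)·(0) + (36/29)·(1) = 36/29.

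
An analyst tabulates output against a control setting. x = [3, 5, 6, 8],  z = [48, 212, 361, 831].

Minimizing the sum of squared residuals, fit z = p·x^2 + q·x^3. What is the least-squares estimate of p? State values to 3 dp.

p = 0.999

Compute the Gram sums: Σx^2·x^2 = 6098, Σx^2·x^3 = 43912, Σx^3·x^3 = 325154.
Moment sums: Σx^2·z = 71912, Σx^3·z = 531244.
Eliminating q: 325154·(row 1) − 43912·(row 2) gives 54525348·p = 325154·71912 − 43912·531244 = 54487920, so p = 4540660/4543779.
Then q = (531244 − 43912·(4540660/4543779))/325154 = 6810514/4543779.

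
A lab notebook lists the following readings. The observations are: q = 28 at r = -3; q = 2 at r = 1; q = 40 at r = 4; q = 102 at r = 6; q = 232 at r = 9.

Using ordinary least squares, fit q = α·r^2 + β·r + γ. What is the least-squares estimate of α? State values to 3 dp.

α = 2.991

Sums needed: Σr^2·r^2 = 8195, Σr^2·r = 983, Σr^2 = 143, Σr·r = 143, Σr = 17, Σ1 = 5.
For Xᵀq: Σr^2·q = 23358, Σr·q = 2778, Σq = 404.
Normal equations: [[8195, 983, 143]; [983, 143, 17]; [143, 17, 5]]·[α, β, γ]ᵀ = [23358, 2778, 404]ᵀ.
Row-reducing yields α = 128317/42897, β = -41119/42897, γ = -21328/14299.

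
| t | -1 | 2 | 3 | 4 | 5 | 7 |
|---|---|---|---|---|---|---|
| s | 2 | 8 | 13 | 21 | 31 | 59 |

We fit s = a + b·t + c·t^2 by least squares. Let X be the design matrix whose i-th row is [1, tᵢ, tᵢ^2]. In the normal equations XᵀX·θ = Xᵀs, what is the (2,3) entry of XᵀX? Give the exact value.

Row 2 ↔ basis t, column 3 ↔ basis t^2, so (XᵀX)_{2,3} = Σᵢ (t)·(t^2) = (-1)·(1) + (2)·(4) + (3)·(9) + (4)·(16) + (5)·(25) + (7)·(49) = 566.

566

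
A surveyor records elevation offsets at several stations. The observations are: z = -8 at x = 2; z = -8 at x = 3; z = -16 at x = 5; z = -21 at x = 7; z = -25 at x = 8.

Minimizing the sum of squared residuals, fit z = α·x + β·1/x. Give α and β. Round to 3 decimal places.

Entries of AᵀA: Σx·x = 151, Σx·1/x = 5, Σ1/x·1/x = 308449/705600.
And Σx·z = -467, Σ1/x·z = -1919/120.
AᵀA·[α, β]ᵀ = Aᵀz becomes [[151, 5]; [5, 308449/705600]]·[α, β]ᵀ = [-467, -1919/120]ᵀ.
Δ = 151·(308449/705600) − 5² = 28935799/705600.
α = ((-467)·(308449/705600) − 5·(-1919/120))/(28935799/705600) = -87627083/28935799; β = (151·(-1919/120) − 5·(-467))/(28935799/705600) = -56265720/28935799.

α = -3.028, β = -1.945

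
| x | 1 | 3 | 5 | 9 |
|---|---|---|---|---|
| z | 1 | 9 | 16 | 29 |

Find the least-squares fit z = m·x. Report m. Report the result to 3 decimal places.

Compute the Gram sums: Σx·x = 116.
Right-hand side: Σx·z = 369.
MᵀM·[m]ᵀ = Mᵀz becomes [[116]]·[m]ᵀ = [369]ᵀ.
Hence m = 369 / 116 ≈ 3.18103.

m = 3.181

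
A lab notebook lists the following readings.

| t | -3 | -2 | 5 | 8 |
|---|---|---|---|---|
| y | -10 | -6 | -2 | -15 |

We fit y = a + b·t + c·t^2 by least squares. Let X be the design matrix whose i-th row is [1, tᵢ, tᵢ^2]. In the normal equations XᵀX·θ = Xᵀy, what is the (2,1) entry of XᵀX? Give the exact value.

Row 2 ↔ basis t, column 1 ↔ basis 1, so (XᵀX)_{2,1} = Σᵢ t = (-3)·(1) + (-2)·(1) + (5)·(1) + (8)·(1) = 8.

8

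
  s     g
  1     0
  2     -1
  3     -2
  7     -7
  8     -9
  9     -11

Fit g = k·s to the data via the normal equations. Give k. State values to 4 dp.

k = -1.0962

MᵀM·[k]ᵀ = Mᵀg reads: 208·k = -228.
(Σs·s = 208, Σs·g = -228.)
k = (-228)/208 = -1.09615.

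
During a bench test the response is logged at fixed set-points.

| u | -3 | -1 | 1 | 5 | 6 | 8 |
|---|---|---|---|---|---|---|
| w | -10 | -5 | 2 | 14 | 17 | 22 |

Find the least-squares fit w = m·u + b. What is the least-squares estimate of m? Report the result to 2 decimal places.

m = 2.98

Normal-equation sums: Σu·u = 136, Σu = 16, Σ1 = 6.
For Xᵀw: Σu·w = 385, Σw = 40.
Determinant 136·6 − 16² = 560.
m = (385·6 − 16·40)/560 = 167/56; b = (136·40 − 16·385)/560 = -9/7.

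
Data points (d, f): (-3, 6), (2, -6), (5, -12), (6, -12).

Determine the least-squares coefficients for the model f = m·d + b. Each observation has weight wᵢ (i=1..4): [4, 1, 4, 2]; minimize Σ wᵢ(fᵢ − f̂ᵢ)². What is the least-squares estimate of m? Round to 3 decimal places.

m = -2.143

Normal-equation sums: Σwᵢ·d·d = 212, Σwᵢ·d = 22, Σwᵢ·1 = 11.
And Σwᵢ·d·f = -468, Σwᵢ·f = -54.
Normal equations: [[212, 22]; [22, 11]]·[m, b]ᵀ = [-468, -54]ᵀ.
det = 212·11 − 22² = 1848.
m = ((-468)·11 − 22·(-54))/1848 = -15/7; b = (212·(-54) − 22·(-468))/1848 = -48/77.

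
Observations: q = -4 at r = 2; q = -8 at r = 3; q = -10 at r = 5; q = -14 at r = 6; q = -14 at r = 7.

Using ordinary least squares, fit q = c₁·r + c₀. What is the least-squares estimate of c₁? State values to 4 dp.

c₁ = -1.9767

From the data, Σr·r = 123, Σr = 23, Σ1 = 5.
Right-hand side: Σr·q = -264, Σq = -50.
So AᵀA·[c₁, c₀]ᵀ = Aᵀq: [[123, 23]; [23, 5]]·[c₁, c₀]ᵀ = [-264, -50]ᵀ.
Eliminating c₀: 5·(row 1) − 23·(row 2) gives 86·c₁ = 5·(-264) − 23·(-50) = -170, so c₁ = -85/43.
Then c₀ = ((-50) − 23·(-85/43))/5 = -39/43.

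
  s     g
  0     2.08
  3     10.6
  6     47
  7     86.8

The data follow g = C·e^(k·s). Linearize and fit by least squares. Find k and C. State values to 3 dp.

k = 0.527, C = 2.106

Linearized form: ln g = k·s + ln C. From the 4 transformed points,
Σs = 16.0000, Σ(s)² = 94.0000, Σln g = 11.4070, Σs·ln g = 61.4287.
Equations: 94.0000·k + 16.0000·ln C = 61.4287;  16.0000·k + 4·ln C = 11.4070.
Δ = 94.0000·4 − (16.0000)² = 120.0000; k = (61.4287·4 − 16.0000·11.4070)/120.0000 = 0.52669, ln C = (94.0000·11.4070 − 16.0000·61.4287)/120.0000 = 0.74497, so C = exp(0.74497) = 2.10638.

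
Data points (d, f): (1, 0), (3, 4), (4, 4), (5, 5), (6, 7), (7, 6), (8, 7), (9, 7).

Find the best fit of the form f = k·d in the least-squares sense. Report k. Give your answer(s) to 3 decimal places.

MᵀM·[k]ᵀ = Mᵀf reads: 281·k = 256.
k = 256/281 = 0.911032.

k = 0.911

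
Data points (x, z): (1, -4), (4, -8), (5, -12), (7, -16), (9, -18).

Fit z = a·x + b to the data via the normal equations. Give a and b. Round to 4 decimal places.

a = -1.8587, b = -1.9348

Compute the Gram sums: Σx·x = 172, Σx = 26, Σ1 = 5.
Right-hand side: Σx·z = -370, Σz = -58.
Normal equations: [[172, 26]; [26, 5]]·[a, b]ᵀ = [-370, -58]ᵀ.
Determinant 172·5 − 26² = 184.
a = ((-370)·5 − 26·(-58))/184 = -171/92; b = (172·(-58) − 26·(-370))/184 = -89/46.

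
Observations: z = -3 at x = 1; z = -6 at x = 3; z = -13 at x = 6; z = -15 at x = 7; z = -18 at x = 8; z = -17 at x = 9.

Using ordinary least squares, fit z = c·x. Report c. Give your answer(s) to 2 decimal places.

c = -2.09

Sums needed: Σx·x = 240.
For Aᵀz: Σx·z = -501.
c = (-501)/240 = -2.0875.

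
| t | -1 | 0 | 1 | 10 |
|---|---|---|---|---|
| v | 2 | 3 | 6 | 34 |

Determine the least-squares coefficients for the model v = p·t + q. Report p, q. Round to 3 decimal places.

Compute the Gram sums: Σt·t = 102, Σt = 10, Σ1 = 4.
Right-hand side: Σt·v = 344, Σv = 45.
MᵀM·[p, q]ᵀ = Mᵀv becomes [[102, 10]; [10, 4]]·[p, q]ᵀ = [344, 45]ᵀ.
det = 102·4 − 10² = 308.
p = (344·4 − 10·45)/308 = 463/154; q = (102·45 − 10·344)/308 = 575/154.

p = 3.006, q = 3.734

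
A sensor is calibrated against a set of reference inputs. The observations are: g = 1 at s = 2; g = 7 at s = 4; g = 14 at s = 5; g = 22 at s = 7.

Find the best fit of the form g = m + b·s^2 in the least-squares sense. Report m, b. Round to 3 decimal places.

m = -0.006, b = 0.468

The normal system XᵀX·[m, b]ᵀ = Xᵀg is [[4, 94]; [94, 3298]]·[m, b]ᵀ = [44, 1544]ᵀ.
Eliminating b: 3298·(row 1) − 94·(row 2) gives 4356·m = 3298·44 − 94·1544 = -24, so m = -2/363.
Then b = (1544 − 94·(-2/363))/3298 = 170/363.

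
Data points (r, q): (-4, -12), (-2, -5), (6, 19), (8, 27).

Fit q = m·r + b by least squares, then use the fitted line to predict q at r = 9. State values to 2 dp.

q̂ = 29.46

Entries of AᵀA: Σr·r = 120, Σr = 8, Σ1 = 4.
For Aᵀq: Σr·q = 388, Σq = 29.
Determinant 120·4 − 8² = 416.
m = (388·4 − 8·29)/416 = 165/52; b = (120·29 − 8·388)/416 = 47/52.
At r = 9: q̂ = (165/52)·(9) + (47/52)·(1) = 383/13.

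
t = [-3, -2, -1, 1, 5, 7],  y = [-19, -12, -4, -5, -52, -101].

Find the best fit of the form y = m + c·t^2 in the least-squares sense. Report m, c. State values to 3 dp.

m = -2.463, c = -2.002

From the data, Σ1 = 6, Σt^2 = 89, Σt^2·t^2 = 3125.
Right-hand side: Σy = -193, Σt^2·y = -6477.
Normal equations: [[6, 89]; [89, 3125]]·[m, c]ᵀ = [-193, -6477]ᵀ.
Δ = 6·3125 − 89² = 10829.
m = ((-193)·3125 − 89·(-6477))/10829 = -26672/10829; c = (6·(-6477) − 89·(-193))/10829 = -21685/10829.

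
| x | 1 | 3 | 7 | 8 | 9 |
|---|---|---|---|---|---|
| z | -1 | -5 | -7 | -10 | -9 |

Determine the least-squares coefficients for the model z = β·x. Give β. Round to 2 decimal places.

From the data, Σx·x = 204.
Moment sums: Σx·z = -226.
MᵀM·[β]ᵀ = Mᵀz becomes [[204]]·[β]ᵀ = [-226]ᵀ.
β = (-226)/204 = -1.10784.

β = -1.11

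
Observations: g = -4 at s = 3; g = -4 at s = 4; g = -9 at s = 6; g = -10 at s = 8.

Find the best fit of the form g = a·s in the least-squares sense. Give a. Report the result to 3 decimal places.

a = -1.296

XᵀX·[a]ᵀ = Xᵀg reads: 125·a = -162.
(Σs·s = 125, Σs·g = -162.)
Hence a = -162 / 125 ≈ -1.296.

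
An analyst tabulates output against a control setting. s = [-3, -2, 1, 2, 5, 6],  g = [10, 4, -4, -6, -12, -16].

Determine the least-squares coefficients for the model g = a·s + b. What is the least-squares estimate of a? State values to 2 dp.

a = -2.66

Entries of XᵀX: Σs·s = 79, Σs = 9, Σ1 = 6.
For Xᵀg: Σs·g = -210, Σg = -24.
XᵀX·[a, b]ᵀ = Xᵀg becomes [[79, 9]; [9, 6]]·[a, b]ᵀ = [-210, -24]ᵀ.
Determinant 79·6 − 9² = 393.
a = ((-210)·6 − 9·(-24))/393 = -348/131; b = (79·(-24) − 9·(-210))/393 = -2/131.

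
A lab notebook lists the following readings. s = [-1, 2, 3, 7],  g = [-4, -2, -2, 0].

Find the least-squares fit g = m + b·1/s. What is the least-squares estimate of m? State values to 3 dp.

m = -1.990

Sums needed: Σ1 = 4, Σ1/s = -1/42, Σ1/s·1/s = 2437/1764.
And Σg = -8, Σ1/s·g = 7/3.
Δ = 4·(2437/1764) − (-1/42)² = 1083/196.
m = ((-8)·(2437/1764) − (-1/42)·(7/3))/(1083/196) = -6466/3249; b = (4·(7/3) − (-1/42)·(-8))/(1083/196) = 1792/1083.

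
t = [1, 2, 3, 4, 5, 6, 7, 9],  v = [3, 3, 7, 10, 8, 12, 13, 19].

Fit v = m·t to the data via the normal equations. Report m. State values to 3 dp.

m = 2.009

From the data, Σt·t = 221.
And Σt·v = 444.
Hence m = 444 / 221 ≈ 2.00905.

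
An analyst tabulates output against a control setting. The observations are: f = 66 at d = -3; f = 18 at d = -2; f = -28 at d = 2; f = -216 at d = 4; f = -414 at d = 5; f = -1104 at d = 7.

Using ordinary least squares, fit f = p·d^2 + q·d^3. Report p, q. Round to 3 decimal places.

p = -1.568, q = -2.994

Compute the Gram sums: Σd^2·d^2 = 3395, Σd^2·d^3 = 20713, Σd^3·d^3 = 138227.
And Σd^2·f = -67348, Σd^3·f = -446396.
Normal equations: [[3395, 20713]; [20713, 138227]]·[p, q]ᵀ = [-67348, -446396]ᵀ.
Eliminating q: 138227·(row 1) − 20713·(row 2) gives 40252296·p = 138227·(-67348) − 20713·(-446396) = -63111648, so p = -2629652/1677179.
Then q = ((-446396) − 20713·(-2629652/1677179))/138227 = -717472/239597.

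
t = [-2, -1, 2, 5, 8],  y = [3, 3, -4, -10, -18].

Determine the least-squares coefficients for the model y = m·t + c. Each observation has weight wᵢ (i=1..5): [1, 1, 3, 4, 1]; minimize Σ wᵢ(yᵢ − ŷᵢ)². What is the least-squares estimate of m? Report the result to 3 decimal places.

With design matrix X, XᵀWX = [[181, 31]; [31, 10]] and XᵀWy = [-377, -64]ᵀ.
Determinant 181·10 − 31² = 849.
m = ((-377)·10 − 31·(-64))/849 = -1786/849; c = (181·(-64) − 31·(-377))/849 = 103/849.

m = -2.104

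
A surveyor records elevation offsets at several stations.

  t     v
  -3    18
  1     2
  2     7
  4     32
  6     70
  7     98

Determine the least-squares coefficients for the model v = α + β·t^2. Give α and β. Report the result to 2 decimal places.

α = -0.31, β = 1.99

The normal equations are: 6·α + 115·β = 227;  115·α + 4051·β = 8026.
(Σ1 = 6, Σt^2 = 115, Σt^2·t^2 = 4051, Σv = 227, Σt^2·v = 8026.)
Δ = 6·4051 − 115² = 11081.
α = (227·4051 − 115·8026)/11081 = -3413/11081; β = (6·8026 − 115·227)/11081 = 22051/11081.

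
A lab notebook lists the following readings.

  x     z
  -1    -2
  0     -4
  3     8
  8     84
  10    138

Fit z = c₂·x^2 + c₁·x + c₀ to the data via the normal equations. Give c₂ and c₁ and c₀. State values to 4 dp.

Entries of MᵀM: Σx^2·x^2 = 14178, Σx^2·x = 1538, Σx^2 = 174, Σx·x = 174, Σx = 20, Σ1 = 5.
Right-hand side: Σx^2·z = 19246, Σx·z = 2078, Σz = 224.
Inverting the 3×3 Gram matrix, [c₂, c₁, c₀]ᵀ = [50707/34112, -25265/34112, -67663/17056]ᵀ.

c₂ = 1.4865, c₁ = -0.7406, c₀ = -3.9671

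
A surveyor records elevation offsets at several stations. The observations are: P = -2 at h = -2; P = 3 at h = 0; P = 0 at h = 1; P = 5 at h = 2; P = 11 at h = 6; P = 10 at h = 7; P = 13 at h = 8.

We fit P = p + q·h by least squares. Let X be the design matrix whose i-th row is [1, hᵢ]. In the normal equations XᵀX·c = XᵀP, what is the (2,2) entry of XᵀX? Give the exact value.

158

Row 2 ↔ basis h, column 2 ↔ basis h, so (XᵀX)_{2,2} = Σᵢ (h)·(h) = (-2)·(-2) + (0)·(0) + (1)·(1) + (2)·(2) + (6)·(6) + (7)·(7) + (8)·(8) = 158.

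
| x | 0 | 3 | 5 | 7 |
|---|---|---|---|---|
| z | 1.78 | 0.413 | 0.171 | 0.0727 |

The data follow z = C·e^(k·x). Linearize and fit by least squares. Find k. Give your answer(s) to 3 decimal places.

Taking logs, ln z = k·x + ln C, so regress ln z on x.
XᵀX = [[83.0000, 15.0000]; [15.0000, 4]], rhs = [-29.8333, -4.6952]ᵀ  (here Σx = 15.0000, Σ(x)² = 83.0000, Σln z = -4.6952, Σx·ln z = -29.8333).
Slope k = (n·Σx·ln z − Σx·Σln z)/(n·Σ(x)² − (Σx)²) = (4·-29.8333 − 15.0000·-4.6952)/107.0000 = -0.45706; ln C = (Σln z − k·Σx)/n = 0.54016.

k = -0.457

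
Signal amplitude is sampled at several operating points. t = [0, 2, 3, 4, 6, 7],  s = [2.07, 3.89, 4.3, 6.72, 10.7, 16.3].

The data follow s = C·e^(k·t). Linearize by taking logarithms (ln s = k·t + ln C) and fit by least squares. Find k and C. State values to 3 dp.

Let Y = ln s. Fitting Y = k·t + ln C by least squares:
Over the data: Σt = 22.0000, Σ(t)² = 114.0000, Σln s = 10.6111, Σt·ln s = 48.4726.
Normal system: [[114.0000, 22.0000]; [22.0000, 6]]·[k, ln C]ᵀ = [48.4726, 10.6111]ᵀ.
Solving (det = 200.0000): k = 0.28696, ln C = 0.71632, so C = exp(0.71632) = 2.04689.

k = 0.287, C = 2.047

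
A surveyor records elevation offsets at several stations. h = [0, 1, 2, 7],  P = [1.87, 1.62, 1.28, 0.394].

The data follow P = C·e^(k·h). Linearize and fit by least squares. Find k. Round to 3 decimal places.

k = -0.228

Linearized form: ln P = k·h + ln C. From the 4 transformed points,
Σh = 10.0000, Σ(h)² = 54.0000, Σln P = 0.4238, Σh·ln P = -5.5437.
Equations: 54.0000·k + 10.0000·ln C = -5.5437;  10.0000·k + 4·ln C = 0.4238.
Slope k = (n·Σh·ln P − Σh·Σln P)/(n·Σ(h)² − (Σh)²) = (4·-5.5437 − 10.0000·0.4238)/116.0000 = -0.22770; ln C = (Σln P − k·Σh)/n = 0.67520.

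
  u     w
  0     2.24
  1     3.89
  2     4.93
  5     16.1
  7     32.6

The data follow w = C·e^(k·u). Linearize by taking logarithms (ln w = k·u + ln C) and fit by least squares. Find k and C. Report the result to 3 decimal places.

Taking logs, ln w = k·u + ln C, so regress ln w on u.
XᵀX = [[79.0000, 15.0000]; [15.0000, 5]], rhs = [42.8334, 10.0234]ᵀ  (here Σu = 15.0000, Σ(u)² = 79.0000, Σln w = 10.0234, Σu·ln w = 42.8334).
Δ = 79.0000·5 − (15.0000)² = 170.0000; k = (42.8334·5 − 15.0000·10.0234)/170.0000 = 0.37539, ln C = (79.0000·10.0234 − 15.0000·42.8334)/170.0000 = 0.87850, so C = exp(0.87850) = 2.40728.

k = 0.375, C = 2.407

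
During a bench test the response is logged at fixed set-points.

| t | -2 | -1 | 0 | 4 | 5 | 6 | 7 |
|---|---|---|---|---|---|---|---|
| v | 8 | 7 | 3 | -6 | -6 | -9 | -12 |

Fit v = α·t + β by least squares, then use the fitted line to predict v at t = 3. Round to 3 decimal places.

With design matrix X, XᵀX = [[131, 19]; [19, 7]] and Xᵀv = [-215, -15]ᵀ.
Determinant 131·7 − 19² = 556.
α = ((-215)·7 − 19·(-15))/556 = -305/139; β = (131·(-15) − 19·(-215))/556 = 530/139.
At t = 3: v̂ = (-305/139)·(3) + (530/139)·(1) = -385/139.

v̂ = -2.770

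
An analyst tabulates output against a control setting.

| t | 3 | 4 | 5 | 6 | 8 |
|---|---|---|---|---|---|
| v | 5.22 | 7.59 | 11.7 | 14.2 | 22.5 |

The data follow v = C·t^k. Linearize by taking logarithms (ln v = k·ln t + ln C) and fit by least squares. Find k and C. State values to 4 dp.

k = 1.4996, C = 0.9921

Taking logs, ln v = k·ln t + ln C, so regress ln v on ln t.
Over the data: Σln t = 7.9655, Σ(ln t)² = 13.2535, Σln v = 11.9057, Σln t·ln v = 19.8121.
Normal system: [[13.2535, 7.9655]; [7.9655, 5]]·[k, ln C]ᵀ = [19.8121, 11.9057]ᵀ.
Solving (det = 2.8177): k = 1.49961, ln C = -0.00790, so C = exp(-0.00790) = 0.99213.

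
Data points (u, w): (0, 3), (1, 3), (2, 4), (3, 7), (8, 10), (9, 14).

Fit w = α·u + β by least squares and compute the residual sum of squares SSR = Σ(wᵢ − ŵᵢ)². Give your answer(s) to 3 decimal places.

SSR = 6.588

MᵀM·[α, β]ᵀ = Mᵀw reads: 159·α + 23·β = 238;  23·α + 6·β = 41.
(Σu·u = 159, Σu = 23, Σ1 = 6, Σu·w = 238, Σw = 41.)
Δ = 159·6 − 23² = 425.
α = (238·6 − 23·41)/425 = 97/85; β = (159·41 − 23·238)/425 = 209/85.
Residuals: 46/85, -3/5, -63/85, 19/17, -27/17, 108/85; SSR = 112/17.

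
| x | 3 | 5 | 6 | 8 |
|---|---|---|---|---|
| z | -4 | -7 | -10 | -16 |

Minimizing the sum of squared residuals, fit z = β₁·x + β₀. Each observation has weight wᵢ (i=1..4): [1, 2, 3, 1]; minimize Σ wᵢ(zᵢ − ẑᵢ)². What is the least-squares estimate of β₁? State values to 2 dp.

Entries of MᵀWM: Σwᵢ·x·x = 231, Σwᵢ·x = 39, Σwᵢ·1 = 7.
Moment sums: Σwᵢ·x·z = -390, Σwᵢ·z = -64.
So MᵀWM·[β₁, β₀]ᵀ = MᵀWz: [[231, 39]; [39, 7]]·[β₁, β₀]ᵀ = [-390, -64]ᵀ.
det = 231·7 − 39² = 96.
β₁ = ((-390)·7 − 39·(-64))/96 = -39/16; β₀ = (231·(-64) − 39·(-390))/96 = 71/16.

β₁ = -2.44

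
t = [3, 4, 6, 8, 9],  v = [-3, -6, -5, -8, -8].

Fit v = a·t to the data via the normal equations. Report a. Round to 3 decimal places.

a = -0.966

Entries of MᵀM: Σt·t = 206.
For Mᵀv: Σt·v = -199.
a = (-199)/206 = -0.966019.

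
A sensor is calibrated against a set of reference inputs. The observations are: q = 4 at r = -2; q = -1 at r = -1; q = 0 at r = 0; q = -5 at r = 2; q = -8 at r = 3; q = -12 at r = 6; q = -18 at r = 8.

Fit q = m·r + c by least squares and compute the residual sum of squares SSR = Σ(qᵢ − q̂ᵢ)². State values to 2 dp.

Forming MᵀM = [[118, 16]; [16, 7]] and Mᵀq = [-257, -40]ᵀ gives MᵀM·[m, c]ᵀ = Mᵀq.
Δ = 118·7 − 16² = 570.
m = ((-257)·7 − 16·(-40))/570 = -61/30; c = (118·(-40) − 16·(-257))/570 = -16/15.
Residuals: 1, -59/30, 16/15, 2/15, -5/6, 19/15, -2/3; SSR = 263/30.

SSR = 8.77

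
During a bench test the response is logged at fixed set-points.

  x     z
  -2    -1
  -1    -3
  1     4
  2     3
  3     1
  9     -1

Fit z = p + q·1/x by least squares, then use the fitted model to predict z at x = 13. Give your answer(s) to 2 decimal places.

Entries of MᵀM: Σ1 = 6, Σ1/x = 4/9, Σ1/x·1/x = 425/162.
For Mᵀz: Σz = 3, Σ1/x·z = 83/9.
MᵀM·[p, q]ᵀ = Mᵀz becomes [[6, 4/9]; [4/9, 425/162]]·[p, q]ᵀ = [3, 83/9]ᵀ.
Δ = 6·(425/162) − (4/9)² = 1259/81.
p = (3·(425/162) − (4/9)·(83/9))/(1259/81) = 611/2518; q = (6·(83/9) − (4/9)·3)/(1259/81) = 4374/1259.
At x = 13: ẑ = (611/2518)·(1) + (4374/1259)·(1/13) = 16691/32734.

ẑ = 0.51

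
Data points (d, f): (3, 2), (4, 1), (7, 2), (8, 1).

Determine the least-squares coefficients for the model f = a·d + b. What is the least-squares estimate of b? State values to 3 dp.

Entries of XᵀX: Σd·d = 138, Σd = 22, Σ1 = 4.
Moment sums: Σd·f = 32, Σf = 6.
Normal equations: [[138, 22]; [22, 4]]·[a, b]ᵀ = [32, 6]ᵀ.
Δ = 138·4 − 22² = 68.
a = (32·4 − 22·6)/68 = -1/17; b = (138·6 − 22·32)/68 = 31/17.

b = 1.824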